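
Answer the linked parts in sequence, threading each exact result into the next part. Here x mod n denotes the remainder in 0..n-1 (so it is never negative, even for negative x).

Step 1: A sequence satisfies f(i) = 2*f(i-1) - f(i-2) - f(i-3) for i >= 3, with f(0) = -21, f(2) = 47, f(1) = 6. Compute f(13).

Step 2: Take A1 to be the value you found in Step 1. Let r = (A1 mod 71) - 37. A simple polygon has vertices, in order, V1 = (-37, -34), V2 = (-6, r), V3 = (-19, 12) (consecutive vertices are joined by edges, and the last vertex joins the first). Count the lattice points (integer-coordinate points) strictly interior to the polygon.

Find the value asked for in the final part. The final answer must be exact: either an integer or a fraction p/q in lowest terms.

Step 1: f(3) = 2*(47) - 1*(6) - 1*(-21) = 109; iterating: f(3)=109, f(4)=165, f(5)=174, f(6)=74, f(7)=-191, f(8)=-630, f(9)=-1143, f(10)=-1465, f(11)=-1157, f(12)=294, f(13)=3210; answer 3210
Step 2: A1 = 3210; r = -22; cross terms: (-37*-22 - -6*-34)=610, (-6*12 - -19*-22)=-490, (-19*-34 - -37*12)=1090; twice the area = |1210| = 1210; area = 605; boundary points = 1 + 1 + 2 = 4; strictly interior points = area - boundary/2 + 1 = 604; answer 604

604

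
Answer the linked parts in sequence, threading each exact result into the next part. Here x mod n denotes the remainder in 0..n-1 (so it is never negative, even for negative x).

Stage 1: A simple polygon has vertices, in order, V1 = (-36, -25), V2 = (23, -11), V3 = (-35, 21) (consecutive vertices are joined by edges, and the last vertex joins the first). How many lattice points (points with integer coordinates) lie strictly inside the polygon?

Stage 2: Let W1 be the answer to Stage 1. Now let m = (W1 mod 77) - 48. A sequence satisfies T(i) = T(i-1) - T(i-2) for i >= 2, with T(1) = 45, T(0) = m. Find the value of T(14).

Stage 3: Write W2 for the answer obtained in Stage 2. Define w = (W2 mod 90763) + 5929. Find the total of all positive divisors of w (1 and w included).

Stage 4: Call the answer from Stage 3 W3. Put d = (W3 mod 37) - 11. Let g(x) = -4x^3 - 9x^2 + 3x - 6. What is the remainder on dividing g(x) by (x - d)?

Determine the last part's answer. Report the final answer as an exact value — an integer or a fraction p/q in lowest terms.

Stage 1: cross terms: (-36*-11 - 23*-25)=971, (23*21 - -35*-11)=98, (-35*-25 - -36*21)=1631; twice the area = |2700| = 2700; area = 1350; boundary points = 1 + 2 + 1 = 4; strictly interior points = area - boundary/2 + 1 = 1349; answer 1349
Stage 2: W1 = 1349; m = -8; T(2) = 1*(45) - 1*(-8) = 53; iterating: T(2)=53, T(3)=8, T(4)=-45, T(5)=-53, T(6)=-8, T(7)=45, T(8)=53, T(9)=8, T(10)=-45, T(11)=-53, T(12)=-8, T(13)=45, T(14)=53; answer 53
Stage 3: W2 = 53; w = 5982; 5982 = 2 * 3 * 997; sigma = (1 + 2) * (1 + 3) * (1 + 997) = 3 * 4 * 998 = 11976; answer 11976
Stage 4: W3 = 11976; d = 14; remainder = value at the root: -4*(14)^3 - 9*(14)^2 + 3*(14)^1 - 6 = (-10976) + (-1764) + (42) + (-6) = -12704; answer -12704

-12704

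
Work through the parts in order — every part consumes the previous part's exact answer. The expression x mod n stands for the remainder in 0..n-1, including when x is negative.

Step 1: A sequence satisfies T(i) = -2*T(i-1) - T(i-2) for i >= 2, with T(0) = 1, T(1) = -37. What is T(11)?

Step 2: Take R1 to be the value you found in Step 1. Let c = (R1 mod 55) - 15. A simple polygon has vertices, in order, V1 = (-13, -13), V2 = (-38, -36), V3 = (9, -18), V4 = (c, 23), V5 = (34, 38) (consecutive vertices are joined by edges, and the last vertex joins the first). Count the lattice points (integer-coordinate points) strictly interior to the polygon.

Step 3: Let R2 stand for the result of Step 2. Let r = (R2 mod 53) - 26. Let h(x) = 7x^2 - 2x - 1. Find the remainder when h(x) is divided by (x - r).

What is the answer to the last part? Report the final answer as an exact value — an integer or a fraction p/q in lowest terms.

Step 1: T(2) = -2*(-37) - 1*(1) = 73; iterating: T(2)=73, T(3)=-109, T(4)=145, T(5)=-181, T(6)=217, T(7)=-253, T(8)=289, T(9)=-325, T(10)=361, T(11)=-397; answer -397
Step 2: R1 = -397; c = 28; cross terms: (-13*-36 - -38*-13)=-26, (-38*-18 - 9*-36)=1008, (9*23 - 28*-18)=711, (28*38 - 34*23)=282, (34*-13 - -13*38)=52; twice the area = |2027| = 2027; area = 2027/2; boundary points = 1 + 1 + 1 + 3 + 1 = 7; strictly interior points = area - boundary/2 + 1 = 1011; answer 1011
Step 3: R2 = 1011; r = -22; remainder = value at the root: 7*(-22)^2 - 2*(-22)^1 - 1 = (3388) + (44) + (-1) = 3431; answer 3431

3431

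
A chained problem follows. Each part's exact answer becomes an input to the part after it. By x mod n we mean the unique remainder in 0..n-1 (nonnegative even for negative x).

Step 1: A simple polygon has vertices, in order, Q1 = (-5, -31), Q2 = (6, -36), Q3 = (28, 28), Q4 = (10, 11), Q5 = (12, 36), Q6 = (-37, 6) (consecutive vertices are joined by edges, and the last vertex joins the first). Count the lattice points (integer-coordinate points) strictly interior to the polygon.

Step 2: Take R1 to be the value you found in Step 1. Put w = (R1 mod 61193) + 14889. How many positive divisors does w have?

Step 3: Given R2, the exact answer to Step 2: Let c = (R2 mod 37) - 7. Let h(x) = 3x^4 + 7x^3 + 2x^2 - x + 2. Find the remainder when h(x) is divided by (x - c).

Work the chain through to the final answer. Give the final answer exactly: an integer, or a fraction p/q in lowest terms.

2797

Step 1: cross terms: (-5*-36 - 6*-31)=366, (6*28 - 28*-36)=1176, (28*11 - 10*28)=28, (10*36 - 12*11)=228, (12*6 - -37*36)=1404, (-37*-31 - -5*6)=1177; twice the area = |4379| = 4379; area = 4379/2; boundary points = 1 + 2 + 1 + 1 + 1 + 1 = 7; strictly interior points = area - boundary/2 + 1 = 2187; answer 2187
Step 2: R1 = 2187; w = 17076; 17076 = 2^2 * 3 * 1423; number of divisors = (2+1) * (1+1) * (1+1) = 12; answer 12
Step 3: R2 = 12; c = 5; remainder = value at the root: 3*(5)^4 + 7*(5)^3 + 2*(5)^2 - 1*(5)^1 + 2 = (1875) + (875) + (50) + (-5) + (2) = 2797; answer 2797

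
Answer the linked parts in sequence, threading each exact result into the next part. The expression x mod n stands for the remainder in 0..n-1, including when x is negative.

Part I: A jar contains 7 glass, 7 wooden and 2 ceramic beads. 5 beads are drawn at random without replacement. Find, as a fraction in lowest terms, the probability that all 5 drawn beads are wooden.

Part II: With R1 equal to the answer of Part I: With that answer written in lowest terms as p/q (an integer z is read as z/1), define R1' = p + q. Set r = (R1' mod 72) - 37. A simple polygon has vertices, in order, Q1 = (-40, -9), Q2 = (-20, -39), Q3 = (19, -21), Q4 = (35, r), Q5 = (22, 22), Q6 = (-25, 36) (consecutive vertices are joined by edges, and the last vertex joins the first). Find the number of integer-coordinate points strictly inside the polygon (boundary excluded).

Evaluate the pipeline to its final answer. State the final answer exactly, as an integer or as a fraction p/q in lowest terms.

Part I: total draws C(16,5) = 4368; favorable C(7,5) = 21; P = 1/208; answer 1/208
Part II: R1 = 1/208; threaded value p + q = 209; r = 28; cross terms: (-40*-39 - -20*-9)=1380, (-20*-21 - 19*-39)=1161, (19*28 - 35*-21)=1267, (35*22 - 22*28)=154, (22*36 - -25*22)=1342, (-25*-9 - -40*36)=1665; twice the area = |6969| = 6969; area = 6969/2; boundary points = 10 + 3 + 1 + 1 + 1 + 15 = 31; strictly interior points = area - boundary/2 + 1 = 3470; answer 3470

3470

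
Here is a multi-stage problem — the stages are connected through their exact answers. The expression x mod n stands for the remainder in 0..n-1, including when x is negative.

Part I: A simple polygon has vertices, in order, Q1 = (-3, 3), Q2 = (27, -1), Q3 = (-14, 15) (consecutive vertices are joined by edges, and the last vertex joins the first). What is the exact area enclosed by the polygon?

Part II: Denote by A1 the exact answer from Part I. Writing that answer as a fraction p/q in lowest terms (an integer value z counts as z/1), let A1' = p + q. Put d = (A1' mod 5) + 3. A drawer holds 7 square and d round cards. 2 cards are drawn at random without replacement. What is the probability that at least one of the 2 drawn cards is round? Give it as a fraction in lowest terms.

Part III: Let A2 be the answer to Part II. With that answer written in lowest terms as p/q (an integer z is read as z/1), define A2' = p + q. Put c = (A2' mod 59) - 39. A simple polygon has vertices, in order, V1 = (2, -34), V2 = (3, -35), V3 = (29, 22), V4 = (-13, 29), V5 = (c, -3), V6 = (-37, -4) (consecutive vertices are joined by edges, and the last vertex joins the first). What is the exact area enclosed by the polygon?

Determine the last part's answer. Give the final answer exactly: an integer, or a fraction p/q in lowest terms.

1981

Part I: cross terms: (-3*-1 - 27*3)=-78, (27*15 - -14*-1)=391, (-14*3 - -3*15)=3; twice the area = |316| = 316; area = 158; answer 158
Part II: A1 = 158; threaded value p + q = 159; d = 7; total draws C(14,2) = 91; complement C(7,2) = 21; favorable 91 - 21 = 70; P = 10/13; answer 10/13
Part III: A2 = 10/13; threaded value p + q = 23; c = -16; cross terms: (2*-35 - 3*-34)=32, (3*22 - 29*-35)=1081, (29*29 - -13*22)=1127, (-13*-3 - -16*29)=503, (-16*-4 - -37*-3)=-47, (-37*-34 - 2*-4)=1266; twice the area = |3962| = 3962; area = 1981; answer 1981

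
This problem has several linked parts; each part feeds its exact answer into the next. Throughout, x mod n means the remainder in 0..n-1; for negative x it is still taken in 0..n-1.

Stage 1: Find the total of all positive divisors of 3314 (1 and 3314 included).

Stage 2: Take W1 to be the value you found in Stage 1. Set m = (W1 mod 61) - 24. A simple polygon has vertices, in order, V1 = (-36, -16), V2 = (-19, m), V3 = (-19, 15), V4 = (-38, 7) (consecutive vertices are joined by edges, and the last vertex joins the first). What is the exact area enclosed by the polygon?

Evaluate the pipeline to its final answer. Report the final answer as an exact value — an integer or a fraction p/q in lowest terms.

555/2

Stage 1: 3314 = 2 * 1657; sigma = (1 + 2) * (1 + 1657) = 3 * 1658 = 4974; answer 4974
Stage 2: W1 = 4974; m = 9; cross terms: (-36*9 - -19*-16)=-628, (-19*15 - -19*9)=-114, (-19*7 - -38*15)=437, (-38*-16 - -36*7)=860; twice the area = |555| = 555; area = 555/2; answer 555/2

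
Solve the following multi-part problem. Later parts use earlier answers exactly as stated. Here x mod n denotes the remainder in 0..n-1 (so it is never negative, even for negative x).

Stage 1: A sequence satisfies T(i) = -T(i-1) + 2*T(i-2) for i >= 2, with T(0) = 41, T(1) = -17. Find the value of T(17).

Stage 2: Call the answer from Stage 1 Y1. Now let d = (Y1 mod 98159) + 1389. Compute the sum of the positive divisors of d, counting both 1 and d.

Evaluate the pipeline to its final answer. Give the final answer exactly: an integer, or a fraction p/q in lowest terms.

Stage 1: T(2) = -1*(-17) + 2*(41) = 99; iterating: T(2)=99, T(3)=-133, T(4)=331, T(5)=-597, T(6)=1259, T(7)=-2453, T(8)=4971, T(9)=-9877, T(10)=19819, T(11)=-39573, T(12)=79211, T(13)=-158357, T(14)=316779, T(15)=-633493, T(16)=1267051, T(17)=-2534037; answer -2534037
Stage 2: Y1 = -2534037; d = 19486; 19486 = 2 * 9743; sigma = (1 + 2) * (1 + 9743) = 3 * 9744 = 29232; answer 29232

29232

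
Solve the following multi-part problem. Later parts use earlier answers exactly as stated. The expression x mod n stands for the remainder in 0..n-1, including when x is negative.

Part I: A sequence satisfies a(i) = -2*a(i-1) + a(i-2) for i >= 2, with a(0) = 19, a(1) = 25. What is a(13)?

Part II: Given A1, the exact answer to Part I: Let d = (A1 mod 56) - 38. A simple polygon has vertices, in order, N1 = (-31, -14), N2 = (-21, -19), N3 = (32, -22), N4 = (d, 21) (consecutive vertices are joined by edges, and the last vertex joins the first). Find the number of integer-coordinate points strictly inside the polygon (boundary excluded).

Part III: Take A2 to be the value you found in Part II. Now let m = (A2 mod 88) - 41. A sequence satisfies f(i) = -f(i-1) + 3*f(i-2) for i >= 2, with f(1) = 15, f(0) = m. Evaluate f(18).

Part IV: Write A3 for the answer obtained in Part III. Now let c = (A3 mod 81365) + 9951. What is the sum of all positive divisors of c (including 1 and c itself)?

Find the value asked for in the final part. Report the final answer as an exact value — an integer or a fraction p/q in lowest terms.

21312

Part I: a(2) = -2*(25) + 1*(19) = -31; iterating: a(2)=-31, a(3)=87, a(4)=-205, a(5)=497, a(6)=-1199, a(7)=2895, a(8)=-6989, a(9)=16873, a(10)=-40735, a(11)=98343, a(12)=-237421, a(13)=573185; answer 573185
Part II: A1 = 573185; d = -13; cross terms: (-31*-19 - -21*-14)=295, (-21*-22 - 32*-19)=1070, (32*21 - -13*-22)=386, (-13*-14 - -31*21)=833; twice the area = |2584| = 2584; area = 1292; boundary points = 5 + 1 + 1 + 1 = 8; strictly interior points = area - boundary/2 + 1 = 1289; answer 1289
Part III: A2 = 1289; m = 16; f(2) = -1*(15) + 3*(16) = 33; iterating: f(2)=33, f(3)=12, f(4)=87, f(5)=-51, f(6)=312, f(7)=-465, f(8)=1401, f(9)=-2796, f(10)=6999, f(11)=-15387, f(12)=36384, f(13)=-82545, f(14)=191697, f(15)=-439332, f(16)=1014423, f(17)=-2332419, f(18)=5375688; answer 5375688
Part IV: A3 = 5375688; c = 15549; 15549 = 3 * 71 * 73; sigma = (1 + 3) * (1 + 71) * (1 + 73) = 4 * 72 * 74 = 21312; answer 21312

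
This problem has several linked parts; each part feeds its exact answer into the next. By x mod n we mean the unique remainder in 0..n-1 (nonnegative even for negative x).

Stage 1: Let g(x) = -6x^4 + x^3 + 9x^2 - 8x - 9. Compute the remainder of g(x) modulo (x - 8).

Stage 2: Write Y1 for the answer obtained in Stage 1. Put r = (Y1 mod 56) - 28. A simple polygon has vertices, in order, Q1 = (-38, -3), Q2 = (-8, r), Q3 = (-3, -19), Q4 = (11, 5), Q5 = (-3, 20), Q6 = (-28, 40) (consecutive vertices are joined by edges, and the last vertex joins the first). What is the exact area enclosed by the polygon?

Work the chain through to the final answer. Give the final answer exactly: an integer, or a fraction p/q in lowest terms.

1528

Stage 1: remainder = value at the root: -6*(8)^4 + 1*(8)^3 + 9*(8)^2 - 8*(8)^1 - 9 = (-24576) + (512) + (576) + (-64) + (-9) = -23561; answer -23561
Stage 2: Y1 = -23561; r = -13; cross terms: (-38*-13 - -8*-3)=470, (-8*-19 - -3*-13)=113, (-3*5 - 11*-19)=194, (11*20 - -3*5)=235, (-3*40 - -28*20)=440, (-28*-3 - -38*40)=1604; twice the area = |3056| = 3056; area = 1528; answer 1528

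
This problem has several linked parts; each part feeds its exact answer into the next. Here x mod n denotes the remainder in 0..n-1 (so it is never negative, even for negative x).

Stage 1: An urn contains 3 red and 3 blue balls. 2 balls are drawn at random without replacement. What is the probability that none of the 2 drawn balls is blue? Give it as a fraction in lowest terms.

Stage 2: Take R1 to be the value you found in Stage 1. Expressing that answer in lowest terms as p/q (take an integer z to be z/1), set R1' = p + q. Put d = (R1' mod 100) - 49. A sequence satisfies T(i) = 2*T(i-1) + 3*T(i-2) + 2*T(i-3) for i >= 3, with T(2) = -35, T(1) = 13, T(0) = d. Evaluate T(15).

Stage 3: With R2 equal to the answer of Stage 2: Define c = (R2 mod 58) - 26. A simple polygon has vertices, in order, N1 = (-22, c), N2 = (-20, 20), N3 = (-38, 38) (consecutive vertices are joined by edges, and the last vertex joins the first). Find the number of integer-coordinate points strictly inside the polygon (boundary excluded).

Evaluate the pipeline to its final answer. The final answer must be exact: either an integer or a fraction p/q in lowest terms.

Stage 1: total draws C(6,2) = 15; favorable C(3,2) = 3; P = 1/5; answer 1/5
Stage 2: R1 = 1/5; threaded value p + q = 6; d = -43; T(3) = 2*(-35) + 3*(13) + 2*(-43) = -117; iterating: T(3)=-117, T(4)=-313, T(5)=-1047, T(6)=-3267, T(7)=-10301, T(8)=-32497, T(9)=-102431, T(10)=-322955, T(11)=-1018197, T(12)=-3210121, T(13)=-10120743, T(14)=-31908243, T(15)=-100598957; answer -100598957
Stage 3: R2 = -100598957; c = -13; cross terms: (-22*20 - -20*-13)=-700, (-20*38 - -38*20)=0, (-38*-13 - -22*38)=1330; twice the area = |630| = 630; area = 315; boundary points = 1 + 18 + 1 = 20; strictly interior points = area - boundary/2 + 1 = 306; answer 306

306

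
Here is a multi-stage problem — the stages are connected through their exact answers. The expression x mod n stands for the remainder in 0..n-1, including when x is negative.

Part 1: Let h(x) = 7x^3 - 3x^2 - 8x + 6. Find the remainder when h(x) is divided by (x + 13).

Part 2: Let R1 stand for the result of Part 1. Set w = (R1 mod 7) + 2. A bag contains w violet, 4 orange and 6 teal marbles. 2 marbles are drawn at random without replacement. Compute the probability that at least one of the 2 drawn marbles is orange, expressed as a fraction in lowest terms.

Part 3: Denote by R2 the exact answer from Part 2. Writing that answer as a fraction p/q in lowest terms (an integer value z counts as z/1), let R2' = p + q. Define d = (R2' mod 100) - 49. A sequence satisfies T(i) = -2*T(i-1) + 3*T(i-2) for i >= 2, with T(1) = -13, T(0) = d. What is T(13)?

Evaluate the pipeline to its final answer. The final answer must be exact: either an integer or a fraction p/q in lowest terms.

Part 1: remainder = value at the root: 7*(-13)^3 - 3*(-13)^2 - 8*(-13)^1 + 6 = (-15379) + (-507) + (104) + (6) = -15776; answer -15776
Part 2: R1 = -15776; w = 4; total draws C(14,2) = 91; complement C(10,2) = 45; favorable 91 - 45 = 46; P = 46/91; answer 46/91
Part 3: R2 = 46/91; threaded value p + q = 137; d = -12; T(2) = -2*(-13) + 3*(-12) = -10; iterating: T(2)=-10, T(3)=-19, T(4)=8, T(5)=-73, T(6)=170, T(7)=-559, T(8)=1628, T(9)=-4933, T(10)=14750, T(11)=-44299, T(12)=132848, T(13)=-398593; answer -398593

-398593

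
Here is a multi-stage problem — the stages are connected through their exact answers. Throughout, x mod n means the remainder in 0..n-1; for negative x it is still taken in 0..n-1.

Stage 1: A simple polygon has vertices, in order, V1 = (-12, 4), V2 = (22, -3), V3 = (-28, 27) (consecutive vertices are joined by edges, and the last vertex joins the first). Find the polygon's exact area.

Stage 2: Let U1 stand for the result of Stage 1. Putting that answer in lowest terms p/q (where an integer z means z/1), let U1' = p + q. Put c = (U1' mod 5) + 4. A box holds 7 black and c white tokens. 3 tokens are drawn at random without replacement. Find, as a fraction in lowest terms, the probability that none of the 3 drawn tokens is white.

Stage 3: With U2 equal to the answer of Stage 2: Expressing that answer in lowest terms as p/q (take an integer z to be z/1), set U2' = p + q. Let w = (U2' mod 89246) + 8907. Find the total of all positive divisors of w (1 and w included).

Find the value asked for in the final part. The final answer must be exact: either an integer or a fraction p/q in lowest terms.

Stage 1: cross terms: (-12*-3 - 22*4)=-52, (22*27 - -28*-3)=510, (-28*4 - -12*27)=212; twice the area = |670| = 670; area = 335; answer 335
Stage 2: U1 = 335; threaded value p + q = 336; c = 5; total draws C(12,3) = 220; favorable C(7,3) = 35; P = 7/44; answer 7/44
Stage 3: U2 = 7/44; threaded value p + q = 51; w = 8958; 8958 = 2 * 3 * 1493; sigma = (1 + 2) * (1 + 3) * (1 + 1493) = 3 * 4 * 1494 = 17928; answer 17928

17928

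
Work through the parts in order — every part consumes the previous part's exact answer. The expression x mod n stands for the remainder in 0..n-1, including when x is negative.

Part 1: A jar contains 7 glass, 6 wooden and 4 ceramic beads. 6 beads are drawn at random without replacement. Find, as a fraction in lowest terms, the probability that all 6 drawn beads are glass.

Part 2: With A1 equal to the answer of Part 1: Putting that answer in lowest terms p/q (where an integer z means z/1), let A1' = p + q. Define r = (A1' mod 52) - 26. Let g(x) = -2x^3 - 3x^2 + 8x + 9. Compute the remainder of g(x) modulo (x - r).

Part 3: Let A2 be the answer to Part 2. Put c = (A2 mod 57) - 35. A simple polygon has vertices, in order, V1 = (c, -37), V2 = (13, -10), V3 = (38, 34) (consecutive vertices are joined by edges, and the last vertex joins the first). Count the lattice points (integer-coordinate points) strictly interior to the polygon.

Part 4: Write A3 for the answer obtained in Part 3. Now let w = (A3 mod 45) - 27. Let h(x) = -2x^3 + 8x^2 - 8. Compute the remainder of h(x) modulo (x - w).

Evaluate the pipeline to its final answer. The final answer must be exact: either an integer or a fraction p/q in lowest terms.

-4958

Part 1: total draws C(17,6) = 12376; favorable C(7,6) = 7; P = 1/1768; answer 1/1768
Part 2: A1 = 1/1768; threaded value p + q = 1769; r = -25; remainder = value at the root: -2*(-25)^3 - 3*(-25)^2 + 8*(-25)^1 + 9 = (31250) + (-1875) + (-200) + (9) = 29184; answer 29184
Part 3: A2 = 29184; c = -35; cross terms: (-35*-10 - 13*-37)=831, (13*34 - 38*-10)=822, (38*-37 - -35*34)=-216; twice the area = |1437| = 1437; area = 1437/2; boundary points = 3 + 1 + 1 = 5; strictly interior points = area - boundary/2 + 1 = 717; answer 717
Part 4: A3 = 717; w = 15; remainder = value at the root: -2*(15)^3 + 8*(15)^2 - 8 = (-6750) + (1800) + (-8) = -4958; answer -4958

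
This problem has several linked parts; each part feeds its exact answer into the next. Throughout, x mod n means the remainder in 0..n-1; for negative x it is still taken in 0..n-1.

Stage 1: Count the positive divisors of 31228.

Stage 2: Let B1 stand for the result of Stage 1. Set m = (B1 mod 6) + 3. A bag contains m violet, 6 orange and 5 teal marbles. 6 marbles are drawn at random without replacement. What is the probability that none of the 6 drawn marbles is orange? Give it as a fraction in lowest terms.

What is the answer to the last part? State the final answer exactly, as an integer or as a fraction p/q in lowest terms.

4/429

Stage 1: 31228 = 2^2 * 37 * 211; number of divisors = (2+1) * (1+1) * (1+1) = 12; answer 12
Stage 2: B1 = 12; m = 3; total draws C(14,6) = 3003; favorable C(8,6) = 28; P = 4/429; answer 4/429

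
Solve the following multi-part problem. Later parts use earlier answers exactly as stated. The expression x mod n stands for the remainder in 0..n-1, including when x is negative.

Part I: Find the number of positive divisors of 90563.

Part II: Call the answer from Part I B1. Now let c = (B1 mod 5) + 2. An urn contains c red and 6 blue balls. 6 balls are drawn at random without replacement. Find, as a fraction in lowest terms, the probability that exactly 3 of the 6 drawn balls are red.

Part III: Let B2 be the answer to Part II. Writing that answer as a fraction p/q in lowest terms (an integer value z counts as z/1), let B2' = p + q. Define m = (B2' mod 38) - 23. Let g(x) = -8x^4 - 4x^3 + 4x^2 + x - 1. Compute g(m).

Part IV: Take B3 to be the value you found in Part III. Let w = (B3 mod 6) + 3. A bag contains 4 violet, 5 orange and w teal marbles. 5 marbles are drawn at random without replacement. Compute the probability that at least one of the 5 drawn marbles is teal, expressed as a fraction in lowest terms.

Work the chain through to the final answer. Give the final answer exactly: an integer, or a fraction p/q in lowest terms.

129/143

Part I: 90563 = 11 * 8233; number of divisors = (1+1) * (1+1) = 4; answer 4
Part II: B1 = 4; c = 6; total draws C(12,6) = 924; favorable C(6,3)*C(6,3) = 400; P = 100/231; answer 100/231
Part III: B2 = 100/231; threaded value p + q = 331; m = 4; -8*(4)^4 - 4*(4)^3 + 4*(4)^2 + 1*(4)^1 - 1 = (-2048) + (-256) + (64) + (4) + (-1) = -2237; answer -2237
Part IV: B3 = -2237; w = 4; total draws C(13,5) = 1287; complement C(9,5) = 126; favorable 1287 - 126 = 1161; P = 129/143; answer 129/143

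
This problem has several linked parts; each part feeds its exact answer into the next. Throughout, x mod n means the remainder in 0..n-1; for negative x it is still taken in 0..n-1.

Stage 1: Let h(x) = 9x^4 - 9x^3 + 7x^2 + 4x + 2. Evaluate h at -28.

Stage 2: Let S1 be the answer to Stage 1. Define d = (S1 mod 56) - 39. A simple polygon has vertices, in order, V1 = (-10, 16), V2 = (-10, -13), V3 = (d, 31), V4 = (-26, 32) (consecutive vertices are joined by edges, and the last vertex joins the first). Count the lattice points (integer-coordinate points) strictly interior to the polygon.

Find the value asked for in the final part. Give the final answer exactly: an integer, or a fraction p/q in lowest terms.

465

Stage 1: 9*(-28)^4 - 9*(-28)^3 + 7*(-28)^2 + 4*(-28)^1 + 2 = (5531904) + (197568) + (5488) + (-112) + (2) = 5734850; answer 5734850
Stage 2: S1 = 5734850; d = -37; cross terms: (-10*-13 - -10*16)=290, (-10*31 - -37*-13)=-791, (-37*32 - -26*31)=-378, (-26*16 - -10*32)=-96; twice the area = |-975| = 975; area = 975/2; boundary points = 29 + 1 + 1 + 16 = 47; strictly interior points = area - boundary/2 + 1 = 465; answer 465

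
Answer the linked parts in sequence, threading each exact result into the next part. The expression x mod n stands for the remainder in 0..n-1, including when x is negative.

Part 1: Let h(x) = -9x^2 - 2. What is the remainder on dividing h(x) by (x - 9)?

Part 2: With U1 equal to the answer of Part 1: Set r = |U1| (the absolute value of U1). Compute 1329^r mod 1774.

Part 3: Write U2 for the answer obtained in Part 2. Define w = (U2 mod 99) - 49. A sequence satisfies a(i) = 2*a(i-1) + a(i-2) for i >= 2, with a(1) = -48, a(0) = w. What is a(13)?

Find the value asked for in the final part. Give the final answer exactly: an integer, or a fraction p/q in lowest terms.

Part 1: remainder = value at the root: -9*(9)^2 - 2 = (-729) + (-2) = -731; answer -731
Part 2: U1 = -731; r = 731; squarings mod 1774: 1329^1=1329, 1329^2=1111, 1329^4=1391, 1329^8=1221, 1329^16=681, 1329^32=747, 1329^64=973, 1329^128=1187, 1329^256=413, 1329^512=265; 1329^731 = 1329^1 * 1329^2 * 1329^8 * 1329^16 * 1329^64 * 1329^128 * 1329^512 = 165 (mod 1774); answer 165
Part 3: U2 = 165; w = 17; a(2) = 2*(-48) + 1*(17) = -79; iterating: a(2)=-79, a(3)=-206, a(4)=-491, a(5)=-1188, a(6)=-2867, a(7)=-6922, a(8)=-16711, a(9)=-40344, a(10)=-97399, a(11)=-235142, a(12)=-567683, a(13)=-1370508; answer -1370508

-1370508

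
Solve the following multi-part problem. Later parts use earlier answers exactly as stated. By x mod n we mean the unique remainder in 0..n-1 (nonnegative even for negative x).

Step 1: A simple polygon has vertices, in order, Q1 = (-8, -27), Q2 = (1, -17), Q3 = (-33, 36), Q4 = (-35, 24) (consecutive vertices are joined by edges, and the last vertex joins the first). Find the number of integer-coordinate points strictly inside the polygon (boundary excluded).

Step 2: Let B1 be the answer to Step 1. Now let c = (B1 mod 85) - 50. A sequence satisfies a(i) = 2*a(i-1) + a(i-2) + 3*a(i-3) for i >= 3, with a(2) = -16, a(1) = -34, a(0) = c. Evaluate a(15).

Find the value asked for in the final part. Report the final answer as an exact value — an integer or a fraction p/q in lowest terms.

Step 1: cross terms: (-8*-17 - 1*-27)=163, (1*36 - -33*-17)=-525, (-33*24 - -35*36)=468, (-35*-27 - -8*24)=1137; twice the area = |1243| = 1243; area = 1243/2; boundary points = 1 + 1 + 2 + 3 = 7; strictly interior points = area - boundary/2 + 1 = 619; answer 619
Step 2: B1 = 619; c = -26; a(3) = 2*(-16) + 1*(-34) + 3*(-26) = -144; iterating: a(3)=-144, a(4)=-406, a(5)=-1004, a(6)=-2846, a(7)=-7914, a(8)=-21686, a(9)=-59824, a(10)=-165076, a(11)=-455034, a(12)=-1254616, a(13)=-3459494, a(14)=-9538706, a(15)=-26300754; answer -26300754

-26300754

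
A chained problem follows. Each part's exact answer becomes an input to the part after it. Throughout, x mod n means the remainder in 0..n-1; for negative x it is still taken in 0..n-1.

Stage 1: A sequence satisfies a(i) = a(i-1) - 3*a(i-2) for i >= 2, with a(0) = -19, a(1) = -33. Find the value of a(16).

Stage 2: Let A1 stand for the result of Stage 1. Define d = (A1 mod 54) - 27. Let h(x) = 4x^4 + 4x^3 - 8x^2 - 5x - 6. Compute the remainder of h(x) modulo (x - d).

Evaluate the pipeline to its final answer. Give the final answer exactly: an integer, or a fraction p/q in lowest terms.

1377666

Stage 1: a(2) = 1*(-33) - 3*(-19) = 24; iterating: a(2)=24, a(3)=123, a(4)=51, a(5)=-318, a(6)=-471, a(7)=483, a(8)=1896, a(9)=447, a(10)=-5241, a(11)=-6582, a(12)=9141, a(13)=28887, a(14)=1464, a(15)=-85197, a(16)=-89589; answer -89589
Stage 2: A1 = -89589; d = 24; remainder = value at the root: 4*(24)^4 + 4*(24)^3 - 8*(24)^2 - 5*(24)^1 - 6 = (1327104) + (55296) + (-4608) + (-120) + (-6) = 1377666; answer 1377666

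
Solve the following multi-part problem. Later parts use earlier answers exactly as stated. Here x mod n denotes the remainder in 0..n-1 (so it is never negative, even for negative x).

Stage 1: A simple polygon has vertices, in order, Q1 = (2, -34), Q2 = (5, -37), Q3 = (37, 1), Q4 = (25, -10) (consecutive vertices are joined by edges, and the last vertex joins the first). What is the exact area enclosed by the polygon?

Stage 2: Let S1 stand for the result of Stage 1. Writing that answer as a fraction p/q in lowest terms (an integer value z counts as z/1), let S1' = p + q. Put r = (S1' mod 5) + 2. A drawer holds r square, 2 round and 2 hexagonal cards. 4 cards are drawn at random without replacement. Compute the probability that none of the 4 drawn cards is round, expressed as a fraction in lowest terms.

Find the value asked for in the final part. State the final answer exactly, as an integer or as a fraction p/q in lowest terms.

3/14

Stage 1: cross terms: (2*-37 - 5*-34)=96, (5*1 - 37*-37)=1374, (37*-10 - 25*1)=-395, (25*-34 - 2*-10)=-830; twice the area = |245| = 245; area = 245/2; answer 245/2
Stage 2: S1 = 245/2; threaded value p + q = 247; r = 4; total draws C(8,4) = 70; favorable C(6,4) = 15; P = 3/14; answer 3/14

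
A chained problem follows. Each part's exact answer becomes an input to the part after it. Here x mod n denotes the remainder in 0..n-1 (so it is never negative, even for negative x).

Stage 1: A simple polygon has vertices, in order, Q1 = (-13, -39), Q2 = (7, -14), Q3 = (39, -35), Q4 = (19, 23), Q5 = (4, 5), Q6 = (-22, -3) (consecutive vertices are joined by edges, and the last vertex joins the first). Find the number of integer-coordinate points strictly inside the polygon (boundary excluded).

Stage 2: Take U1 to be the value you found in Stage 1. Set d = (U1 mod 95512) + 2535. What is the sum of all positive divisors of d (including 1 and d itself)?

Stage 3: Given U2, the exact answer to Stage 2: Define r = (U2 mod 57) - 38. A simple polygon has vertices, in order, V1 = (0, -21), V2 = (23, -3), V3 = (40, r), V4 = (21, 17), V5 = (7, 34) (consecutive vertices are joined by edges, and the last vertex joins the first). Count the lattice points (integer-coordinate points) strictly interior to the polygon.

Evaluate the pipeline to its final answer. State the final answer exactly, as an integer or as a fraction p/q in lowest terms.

845

Stage 1: cross terms: (-13*-14 - 7*-39)=455, (7*-35 - 39*-14)=301, (39*23 - 19*-35)=1562, (19*5 - 4*23)=3, (4*-3 - -22*5)=98, (-22*-39 - -13*-3)=819; twice the area = |3238| = 3238; area = 1619; boundary points = 5 + 1 + 2 + 3 + 2 + 9 = 22; strictly interior points = area - boundary/2 + 1 = 1609; answer 1609
Stage 2: U1 = 1609; d = 4144; 4144 = 2^4 * 7 * 37; sigma = (1 + 2 + 4 + 8 + 16) * (1 + 7) * (1 + 37) = 31 * 8 * 38 = 9424; answer 9424
Stage 3: U2 = 9424; r = -19; cross terms: (0*-3 - 23*-21)=483, (23*-19 - 40*-3)=-317, (40*17 - 21*-19)=1079, (21*34 - 7*17)=595, (7*-21 - 0*34)=-147; twice the area = |1693| = 1693; area = 1693/2; boundary points = 1 + 1 + 1 + 1 + 1 = 5; strictly interior points = area - boundary/2 + 1 = 845; answer 845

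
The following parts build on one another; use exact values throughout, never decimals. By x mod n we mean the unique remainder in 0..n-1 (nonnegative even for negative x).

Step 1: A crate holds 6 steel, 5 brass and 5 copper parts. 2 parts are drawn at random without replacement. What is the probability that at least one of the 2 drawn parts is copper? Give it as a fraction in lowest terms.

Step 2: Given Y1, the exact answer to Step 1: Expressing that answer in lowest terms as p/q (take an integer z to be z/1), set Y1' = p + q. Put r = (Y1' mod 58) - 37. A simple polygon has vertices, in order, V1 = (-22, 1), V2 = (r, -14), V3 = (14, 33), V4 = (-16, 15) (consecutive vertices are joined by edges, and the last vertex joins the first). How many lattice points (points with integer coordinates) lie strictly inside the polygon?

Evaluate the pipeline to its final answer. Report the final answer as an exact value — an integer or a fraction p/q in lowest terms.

Step 1: total draws C(16,2) = 120; complement C(11,2) = 55; favorable 120 - 55 = 65; P = 13/24; answer 13/24
Step 2: Y1 = 13/24; threaded value p + q = 37; r = 0; cross terms: (-22*-14 - 0*1)=308, (0*33 - 14*-14)=196, (14*15 - -16*33)=738, (-16*1 - -22*15)=314; twice the area = |1556| = 1556; area = 778; boundary points = 1 + 1 + 6 + 2 = 10; strictly interior points = area - boundary/2 + 1 = 774; answer 774

774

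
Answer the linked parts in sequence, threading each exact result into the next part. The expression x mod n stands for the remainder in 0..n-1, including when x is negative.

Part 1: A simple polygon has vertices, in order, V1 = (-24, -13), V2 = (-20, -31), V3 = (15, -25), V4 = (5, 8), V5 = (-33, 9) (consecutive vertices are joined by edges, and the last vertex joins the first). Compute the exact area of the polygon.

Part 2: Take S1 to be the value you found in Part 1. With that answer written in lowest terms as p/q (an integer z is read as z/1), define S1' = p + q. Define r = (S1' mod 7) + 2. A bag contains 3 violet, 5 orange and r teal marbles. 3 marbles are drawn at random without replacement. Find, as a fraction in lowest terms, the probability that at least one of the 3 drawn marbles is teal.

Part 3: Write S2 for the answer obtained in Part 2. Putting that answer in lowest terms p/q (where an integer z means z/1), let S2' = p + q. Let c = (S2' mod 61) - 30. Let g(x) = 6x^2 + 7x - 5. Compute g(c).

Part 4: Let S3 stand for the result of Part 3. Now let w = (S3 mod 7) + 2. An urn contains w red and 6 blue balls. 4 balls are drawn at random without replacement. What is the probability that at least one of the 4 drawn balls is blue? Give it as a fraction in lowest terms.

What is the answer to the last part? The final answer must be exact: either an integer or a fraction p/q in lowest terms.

136/143

Part 1: cross terms: (-24*-31 - -20*-13)=484, (-20*-25 - 15*-31)=965, (15*8 - 5*-25)=245, (5*9 - -33*8)=309, (-33*-13 - -24*9)=645; twice the area = |2648| = 2648; area = 1324; answer 1324
Part 2: S1 = 1324; threaded value p + q = 1325; r = 4; total draws C(12,3) = 220; complement C(8,3) = 56; favorable 220 - 56 = 164; P = 41/55; answer 41/55
Part 3: S2 = 41/55; threaded value p + q = 96; c = 5; 6*(5)^2 + 7*(5)^1 - 5 = (150) + (35) + (-5) = 180; answer 180
Part 4: S3 = 180; w = 7; total draws C(13,4) = 715; complement C(7,4) = 35; favorable 715 - 35 = 680; P = 136/143; answer 136/143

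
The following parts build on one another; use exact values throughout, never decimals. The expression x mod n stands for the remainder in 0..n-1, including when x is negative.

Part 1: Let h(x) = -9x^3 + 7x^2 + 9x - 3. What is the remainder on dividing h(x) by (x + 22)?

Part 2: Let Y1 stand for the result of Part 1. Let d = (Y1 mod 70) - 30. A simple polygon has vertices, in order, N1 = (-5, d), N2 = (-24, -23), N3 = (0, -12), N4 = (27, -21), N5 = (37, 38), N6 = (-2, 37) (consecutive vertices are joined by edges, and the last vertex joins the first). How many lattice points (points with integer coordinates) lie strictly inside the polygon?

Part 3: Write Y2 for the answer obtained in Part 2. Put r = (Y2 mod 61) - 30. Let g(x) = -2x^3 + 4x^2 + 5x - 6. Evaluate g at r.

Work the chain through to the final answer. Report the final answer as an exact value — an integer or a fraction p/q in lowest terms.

Part 1: remainder = value at the root: -9*(-22)^3 + 7*(-22)^2 + 9*(-22)^1 - 3 = (95832) + (3388) + (-198) + (-3) = 99019; answer 99019
Part 2: Y1 = 99019; d = 9; cross terms: (-5*-23 - -24*9)=331, (-24*-12 - 0*-23)=288, (0*-21 - 27*-12)=324, (27*38 - 37*-21)=1803, (37*37 - -2*38)=1445, (-2*9 - -5*37)=167; twice the area = |4358| = 4358; area = 2179; boundary points = 1 + 1 + 9 + 1 + 1 + 1 = 14; strictly interior points = area - boundary/2 + 1 = 2173; answer 2173
Part 3: Y2 = 2173; r = 8; -2*(8)^3 + 4*(8)^2 + 5*(8)^1 - 6 = (-1024) + (256) + (40) + (-6) = -734; answer -734

-734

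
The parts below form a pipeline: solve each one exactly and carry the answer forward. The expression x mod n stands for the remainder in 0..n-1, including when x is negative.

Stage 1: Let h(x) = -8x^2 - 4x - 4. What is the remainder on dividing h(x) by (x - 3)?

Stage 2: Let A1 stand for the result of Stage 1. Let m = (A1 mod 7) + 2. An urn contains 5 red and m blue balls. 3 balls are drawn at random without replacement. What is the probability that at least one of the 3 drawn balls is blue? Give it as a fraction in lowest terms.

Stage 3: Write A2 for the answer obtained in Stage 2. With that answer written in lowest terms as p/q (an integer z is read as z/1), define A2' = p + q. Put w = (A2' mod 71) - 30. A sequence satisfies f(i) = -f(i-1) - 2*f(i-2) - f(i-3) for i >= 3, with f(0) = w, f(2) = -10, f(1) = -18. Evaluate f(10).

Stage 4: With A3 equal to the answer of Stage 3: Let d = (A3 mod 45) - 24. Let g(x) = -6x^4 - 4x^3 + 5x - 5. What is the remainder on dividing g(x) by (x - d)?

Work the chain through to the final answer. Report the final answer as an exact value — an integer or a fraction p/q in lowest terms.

-22573

Stage 1: remainder = value at the root: -8*(3)^2 - 4*(3)^1 - 4 = (-72) + (-12) + (-4) = -88; answer -88
Stage 2: A1 = -88; m = 5; total draws C(10,3) = 120; complement C(5,3) = 10; favorable 120 - 10 = 110; P = 11/12; answer 11/12
Stage 3: A2 = 11/12; threaded value p + q = 23; w = -7; f(3) = -1*(-10) - 2*(-18) - 1*(-7) = 53; iterating: f(3)=53, f(4)=-15, f(5)=-81, f(6)=58, f(7)=119, f(8)=-154, f(9)=-142, f(10)=331; answer 331
Stage 4: A3 = 331; d = -8; remainder = value at the root: -6*(-8)^4 - 4*(-8)^3 + 5*(-8)^1 - 5 = (-24576) + (2048) + (-40) + (-5) = -22573; answer -22573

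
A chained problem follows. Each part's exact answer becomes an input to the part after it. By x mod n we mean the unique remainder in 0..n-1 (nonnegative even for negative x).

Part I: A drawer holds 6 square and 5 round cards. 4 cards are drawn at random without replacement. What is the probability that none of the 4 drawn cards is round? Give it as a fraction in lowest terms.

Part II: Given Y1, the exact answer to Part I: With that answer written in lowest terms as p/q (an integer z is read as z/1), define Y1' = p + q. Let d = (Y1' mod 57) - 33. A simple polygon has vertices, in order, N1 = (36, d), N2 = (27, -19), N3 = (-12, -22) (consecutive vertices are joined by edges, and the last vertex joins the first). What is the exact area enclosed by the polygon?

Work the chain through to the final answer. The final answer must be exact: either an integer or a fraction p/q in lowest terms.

Part I: total draws C(11,4) = 330; favorable C(6,4) = 15; P = 1/22; answer 1/22
Part II: Y1 = 1/22; threaded value p + q = 23; d = -10; cross terms: (36*-19 - 27*-10)=-414, (27*-22 - -12*-19)=-822, (-12*-10 - 36*-22)=912; twice the area = |-324| = 324; area = 162; answer 162

162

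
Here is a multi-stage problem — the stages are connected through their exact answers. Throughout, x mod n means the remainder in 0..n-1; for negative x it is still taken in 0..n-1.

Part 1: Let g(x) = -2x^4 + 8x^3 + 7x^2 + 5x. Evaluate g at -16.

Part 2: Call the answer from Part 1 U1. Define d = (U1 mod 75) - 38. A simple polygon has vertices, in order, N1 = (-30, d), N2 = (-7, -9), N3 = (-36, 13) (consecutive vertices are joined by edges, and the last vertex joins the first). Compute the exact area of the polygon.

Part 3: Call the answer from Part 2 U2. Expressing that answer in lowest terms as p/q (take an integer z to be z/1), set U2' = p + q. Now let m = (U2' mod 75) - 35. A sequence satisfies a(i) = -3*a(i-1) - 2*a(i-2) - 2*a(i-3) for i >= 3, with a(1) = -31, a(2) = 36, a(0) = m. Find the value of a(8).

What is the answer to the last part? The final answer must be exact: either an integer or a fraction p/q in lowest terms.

Part 1: -2*(-16)^4 + 8*(-16)^3 + 7*(-16)^2 + 5*(-16)^1 = (-131072) + (-32768) + (1792) + (-80) = -162128; answer -162128
Part 2: U1 = -162128; d = -16; cross terms: (-30*-9 - -7*-16)=158, (-7*13 - -36*-9)=-415, (-36*-16 - -30*13)=966; twice the area = |709| = 709; area = 709/2; answer 709/2
Part 3: U2 = 709/2; threaded value p + q = 711; m = 1; a(3) = -3*(36) - 2*(-31) - 2*(1) = -48; iterating: a(3)=-48, a(4)=134, a(5)=-378, a(6)=962, a(7)=-2398, a(8)=6026; answer 6026

6026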